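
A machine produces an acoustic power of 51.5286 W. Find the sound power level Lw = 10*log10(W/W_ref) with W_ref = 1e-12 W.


W / W_ref = 51.5286 / 1e-12 = 5.15286e+13
Lw = 10 * log10(5.15286e+13) = 137.12 dB


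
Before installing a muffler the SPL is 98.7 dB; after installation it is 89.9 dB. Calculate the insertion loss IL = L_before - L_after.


Insertion loss = SPL without muffler - SPL with muffler
IL = 98.7 - 89.9 = 8.8 dB


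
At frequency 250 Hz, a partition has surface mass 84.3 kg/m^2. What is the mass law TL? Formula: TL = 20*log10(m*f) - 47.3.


m * f = 84.3 * 250 = 21075
20*log10(21075) = 86.4754 dB
TL = 86.4754 - 47.3 = 39.175 dB


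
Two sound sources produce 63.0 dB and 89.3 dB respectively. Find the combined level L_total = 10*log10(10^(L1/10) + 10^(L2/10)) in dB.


10^(63.0/10) = 1.99526e+06
10^(89.3/10) = 8.51138e+08
Sum = 1.99526e+06 + 8.51138e+08 = 8.53133e+08
L_total = 10*log10(8.53133e+08) = 89.31 dB


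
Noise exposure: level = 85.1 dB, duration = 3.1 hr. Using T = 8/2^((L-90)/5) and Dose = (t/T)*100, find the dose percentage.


T_allowed = 8 / 2^((85.1 - 90)/5) = 15.7797 hr
Dose = 3.1 / 15.7797 * 100 = 19.645 %


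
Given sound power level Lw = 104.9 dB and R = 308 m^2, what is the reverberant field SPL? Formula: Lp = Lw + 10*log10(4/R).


4/R = 4/308 = 0.012987
Lp = 104.9 + 10*log10(0.012987) = 86.035 dB


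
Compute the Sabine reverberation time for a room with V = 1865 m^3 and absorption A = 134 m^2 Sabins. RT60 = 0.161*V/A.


RT60 = 0.161 * 1865 / 134 = 2.2408 s


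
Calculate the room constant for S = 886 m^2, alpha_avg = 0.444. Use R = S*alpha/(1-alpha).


R = 886 * 0.444 / (1 - 0.444) = 707.53 m^2


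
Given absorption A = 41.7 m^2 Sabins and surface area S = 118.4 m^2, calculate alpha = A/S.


Absorption coefficient = absorbed power / incident power
alpha = A / S = 41.7 / 118.4 = 0.3522


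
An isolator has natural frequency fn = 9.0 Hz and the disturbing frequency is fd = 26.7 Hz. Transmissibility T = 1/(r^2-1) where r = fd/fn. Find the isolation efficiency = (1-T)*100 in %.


r = 26.7 / 9.0 = 2.96667
r^2 - 1 = 2.96667^2 - 1 = 7.80113
T = 1/7.80113 = 0.128187
Efficiency = (1 - 0.128187)*100 = 87.181 %


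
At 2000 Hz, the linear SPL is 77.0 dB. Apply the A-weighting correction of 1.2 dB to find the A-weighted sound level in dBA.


A-weighting table: 2000 Hz -> 1.2 dB correction
SPL_A = SPL + correction = 77.0 + (1.2) = 78.2 dBA


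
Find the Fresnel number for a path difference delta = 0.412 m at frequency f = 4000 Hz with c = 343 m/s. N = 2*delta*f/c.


N = 2*delta*f/c = 2*delta/lambda, where lambda = c/f
lambda = 343 / 4000 = 0.08575 m
N = 2 * 0.412 / 0.08575 = 9.6093


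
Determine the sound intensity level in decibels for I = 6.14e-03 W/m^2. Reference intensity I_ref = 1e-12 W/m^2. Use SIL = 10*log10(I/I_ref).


I / I_ref = 6.14e-03 / 1e-12 = 6.14e+09
SIL = 10 * log10(6.14e+09) = 97.882 dB


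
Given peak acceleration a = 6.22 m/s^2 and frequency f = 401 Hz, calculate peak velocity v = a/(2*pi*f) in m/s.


omega = 2*pi*f = 2*pi*401 = 2519.56 rad/s
v = a / omega = 6.22 / 2519.56 = 0.0024687 m/s


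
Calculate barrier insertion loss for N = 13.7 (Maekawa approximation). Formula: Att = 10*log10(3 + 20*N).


3 + 20*N = 3 + 20*13.7 = 277
Att = 10*log10(277) = 24.425 dB


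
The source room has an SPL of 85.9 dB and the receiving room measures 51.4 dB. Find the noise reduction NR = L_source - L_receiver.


NR = L_source - L_receiver (difference between source and receiving room levels)
NR = 85.9 - 51.4 = 34.5 dB


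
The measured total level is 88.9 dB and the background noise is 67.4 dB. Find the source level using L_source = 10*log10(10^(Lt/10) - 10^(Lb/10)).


10^(88.9/10) = 7.76247e+08
10^(67.4/10) = 5.49541e+06
Difference = 7.76247e+08 - 5.49541e+06 = 7.70752e+08
L_source = 10*log10(7.70752e+08) = 88.869 dB


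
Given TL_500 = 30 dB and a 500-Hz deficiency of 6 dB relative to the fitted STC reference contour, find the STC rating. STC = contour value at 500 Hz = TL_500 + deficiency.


By ASTM E413, STC = value of the fitted reference contour at 500 Hz.
Contour value at 500 Hz = TL_500 + deficiency = 30 + 6 = 36
STC = 36


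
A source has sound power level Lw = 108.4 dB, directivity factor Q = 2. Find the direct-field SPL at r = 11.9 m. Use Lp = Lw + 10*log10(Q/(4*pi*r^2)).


4*pi*r^2 = 4*pi*11.9^2 = 1779.52 m^2
Q / (4*pi*r^2) = 2 / 1779.52 = 0.0011239
Lp = 108.4 + 10*log10(0.0011239) = 78.907 dB


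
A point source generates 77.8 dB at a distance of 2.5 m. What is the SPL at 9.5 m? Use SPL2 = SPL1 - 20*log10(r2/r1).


r2/r1 = 9.5/2.5 = 3.8
Correction = 20*log10(3.8) = 11.5957 dB
SPL2 = 77.8 - 11.5957 = 66.204 dB


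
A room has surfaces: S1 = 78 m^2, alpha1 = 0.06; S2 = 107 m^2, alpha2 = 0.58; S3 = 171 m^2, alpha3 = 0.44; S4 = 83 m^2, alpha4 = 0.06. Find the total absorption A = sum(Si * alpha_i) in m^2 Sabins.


78 * 0.06 = 4.68
107 * 0.58 = 62.06
171 * 0.44 = 75.24
83 * 0.06 = 4.98
A_total = 4.68 + 62.06 + 75.24 + 4.98 = 146.96 m^2


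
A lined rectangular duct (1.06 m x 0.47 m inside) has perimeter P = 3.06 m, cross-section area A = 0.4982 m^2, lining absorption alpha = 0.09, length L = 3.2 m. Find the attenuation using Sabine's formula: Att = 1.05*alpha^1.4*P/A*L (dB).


alpha^1.4 = 0.09^1.4 = 0.034351
Attenuation rate = 1.05 * alpha^1.4 * P / A
= 1.05 * 0.034351 * 3.06 / 0.4982 = 0.221537 dB/m
Total Att = 0.221537 * 3.2 = 0.70892 dB


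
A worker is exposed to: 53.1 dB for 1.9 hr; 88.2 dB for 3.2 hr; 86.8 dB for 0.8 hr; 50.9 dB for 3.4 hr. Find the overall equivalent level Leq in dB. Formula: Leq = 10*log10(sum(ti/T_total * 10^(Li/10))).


T_total = 1.9 + 3.2 + 0.8 + 3.4 = 9.3 hr
(1.9/9.3) * 10^(53.1/10) = 41712.9
(3.2/9.3) * 10^(88.2/10) = 2.27335e+08
(0.8/9.3) * 10^(86.8/10) = 4.11725e+07
(3.4/9.3) * 10^(50.9/10) = 44977.6
Sum = 41712.9 + 2.27335e+08 + 4.11725e+07 + 44977.6 = 2.68594e+08
Leq = 10*log10(2.68594e+08) = 84.291 dB


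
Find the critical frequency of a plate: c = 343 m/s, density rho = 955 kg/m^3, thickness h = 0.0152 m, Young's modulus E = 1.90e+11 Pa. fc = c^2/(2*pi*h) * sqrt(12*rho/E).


12*rho/E = 12*955/1.90e+11 = 6.03158e-08
sqrt(12*rho/E) = sqrt(6.03158e-08) = 0.000245593
c^2/(2*pi*h) = 343^2/(2*pi*0.0152) = 1.23187e+06
fc = 1.23187e+06 * 0.000245593 = 302.54 Hz


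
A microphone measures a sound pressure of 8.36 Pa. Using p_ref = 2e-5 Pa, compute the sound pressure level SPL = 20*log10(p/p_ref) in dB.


p / p_ref = 8.36 / 2e-5 = 418000
SPL = 20 * log10(418000) = 112.42 dB


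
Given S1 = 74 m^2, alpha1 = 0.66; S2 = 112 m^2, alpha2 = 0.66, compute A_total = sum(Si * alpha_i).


74 * 0.66 = 48.84
112 * 0.66 = 73.92
A_total = 48.84 + 73.92 = 122.76 m^2


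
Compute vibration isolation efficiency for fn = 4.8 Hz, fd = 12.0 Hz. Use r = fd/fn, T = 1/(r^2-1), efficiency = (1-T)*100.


r = 12.0 / 4.8 = 2.5
r^2 - 1 = 2.5^2 - 1 = 5.25
T = 1/5.25 = 0.190476
Efficiency = (1 - 0.190476)*100 = 80.952 %


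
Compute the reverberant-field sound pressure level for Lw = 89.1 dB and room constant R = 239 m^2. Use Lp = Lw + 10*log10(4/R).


4/R = 4/239 = 0.0167364
Lp = 89.1 + 10*log10(0.0167364) = 71.337 dB


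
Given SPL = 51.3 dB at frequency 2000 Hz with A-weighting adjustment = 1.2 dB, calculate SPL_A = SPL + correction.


A-weighting table: 2000 Hz -> 1.2 dB correction
SPL_A = SPL + correction = 51.3 + (1.2) = 52.5 dBA


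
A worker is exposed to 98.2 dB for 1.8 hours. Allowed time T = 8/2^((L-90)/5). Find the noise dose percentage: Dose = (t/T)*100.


T_allowed = 8 / 2^((98.2 - 90)/5) = 2.56685 hr
Dose = 1.8 / 2.56685 * 100 = 70.125 %


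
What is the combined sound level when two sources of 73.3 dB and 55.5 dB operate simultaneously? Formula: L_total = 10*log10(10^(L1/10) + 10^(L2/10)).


10^(73.3/10) = 2.13796e+07
10^(55.5/10) = 354813
Sum = 2.13796e+07 + 354813 = 2.17344e+07
L_total = 10*log10(2.17344e+07) = 73.371 dB


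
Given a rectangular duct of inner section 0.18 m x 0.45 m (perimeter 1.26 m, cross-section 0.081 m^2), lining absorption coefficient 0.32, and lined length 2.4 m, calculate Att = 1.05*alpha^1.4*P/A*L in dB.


alpha^1.4 = 0.32^1.4 = 0.202866
Attenuation rate = 1.05 * alpha^1.4 * P / A
= 1.05 * 0.202866 * 1.26 / 0.081 = 3.31348 dB/m
Total Att = 3.31348 * 2.4 = 7.9524 dB


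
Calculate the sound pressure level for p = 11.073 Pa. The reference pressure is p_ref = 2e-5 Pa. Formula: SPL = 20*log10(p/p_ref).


p / p_ref = 11.073 / 2e-5 = 553650
SPL = 20 * log10(553650) = 114.86 dB


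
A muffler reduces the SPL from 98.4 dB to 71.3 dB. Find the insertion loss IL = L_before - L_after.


Insertion loss = SPL without muffler - SPL with muffler
IL = 98.4 - 71.3 = 27.1 dB


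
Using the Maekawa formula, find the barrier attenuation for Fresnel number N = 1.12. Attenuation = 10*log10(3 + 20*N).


3 + 20*N = 3 + 20*1.12 = 25.4
Att = 10*log10(25.4) = 14.048 dB


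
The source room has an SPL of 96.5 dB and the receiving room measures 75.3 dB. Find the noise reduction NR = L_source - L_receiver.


NR = L_source - L_receiver (difference between source and receiving room levels)
NR = 96.5 - 75.3 = 21.2 dB


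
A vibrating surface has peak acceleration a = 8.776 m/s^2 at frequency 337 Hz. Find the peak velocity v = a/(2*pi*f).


omega = 2*pi*f = 2*pi*337 = 2117.43 rad/s
v = a / omega = 8.776 / 2117.43 = 0.0041446 m/s


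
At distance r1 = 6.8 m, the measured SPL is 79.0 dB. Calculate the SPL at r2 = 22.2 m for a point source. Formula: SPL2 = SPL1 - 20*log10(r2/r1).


r2/r1 = 22.2/6.8 = 3.26471
Correction = 20*log10(3.26471) = 10.2769 dB
SPL2 = 79.0 - 10.2769 = 68.723 dB


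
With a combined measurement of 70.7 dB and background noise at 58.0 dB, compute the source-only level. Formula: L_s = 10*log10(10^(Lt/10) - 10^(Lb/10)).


10^(70.7/10) = 1.1749e+07
10^(58.0/10) = 630957
Difference = 1.1749e+07 - 630957 = 1.1118e+07
L_source = 10*log10(1.1118e+07) = 70.46 dB


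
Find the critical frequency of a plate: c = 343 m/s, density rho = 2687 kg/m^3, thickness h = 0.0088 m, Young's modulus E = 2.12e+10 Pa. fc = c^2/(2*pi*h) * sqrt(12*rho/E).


12*rho/E = 12*2687/2.12e+10 = 1.52094e-06
sqrt(12*rho/E) = sqrt(1.52094e-06) = 0.00123326
c^2/(2*pi*h) = 343^2/(2*pi*0.0088) = 2.12777e+06
fc = 2.12777e+06 * 0.00123326 = 2624.1 Hz


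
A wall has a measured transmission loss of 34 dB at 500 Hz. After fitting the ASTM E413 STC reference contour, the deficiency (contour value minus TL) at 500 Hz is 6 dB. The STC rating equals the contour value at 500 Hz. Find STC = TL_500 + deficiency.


By ASTM E413, STC = value of the fitted reference contour at 500 Hz.
Contour value at 500 Hz = TL_500 + deficiency = 34 + 6 = 40
STC = 40


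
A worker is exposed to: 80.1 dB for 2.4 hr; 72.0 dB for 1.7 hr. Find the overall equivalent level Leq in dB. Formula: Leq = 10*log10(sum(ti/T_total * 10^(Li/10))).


T_total = 2.4 + 1.7 = 4.1 hr
(2.4/4.1) * 10^(80.1/10) = 5.99001e+07
(1.7/4.1) * 10^(72.0/10) = 6.57151e+06
Sum = 5.99001e+07 + 6.57151e+06 = 6.64716e+07
Leq = 10*log10(6.64716e+07) = 78.226 dB


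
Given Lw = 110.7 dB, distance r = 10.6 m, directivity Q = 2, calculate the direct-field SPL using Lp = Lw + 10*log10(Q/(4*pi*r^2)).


4*pi*r^2 = 4*pi*10.6^2 = 1411.96 m^2
Q / (4*pi*r^2) = 2 / 1411.96 = 0.00141647
Lp = 110.7 + 10*log10(0.00141647) = 82.212 dB


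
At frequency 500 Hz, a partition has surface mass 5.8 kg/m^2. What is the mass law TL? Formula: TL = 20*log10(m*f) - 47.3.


m * f = 5.8 * 500 = 2900
20*log10(2900) = 69.248 dB
TL = 69.248 - 47.3 = 21.948 dB


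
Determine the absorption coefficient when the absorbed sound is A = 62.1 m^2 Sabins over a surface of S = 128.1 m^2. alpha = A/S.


Absorption coefficient = absorbed power / incident power
alpha = A / S = 62.1 / 128.1 = 0.48478


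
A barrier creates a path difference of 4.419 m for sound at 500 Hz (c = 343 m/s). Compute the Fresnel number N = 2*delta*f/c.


N = 2*delta*f/c = 2*delta/lambda, where lambda = c/f
lambda = 343 / 500 = 0.686 m
N = 2 * 4.419 / 0.686 = 12.883


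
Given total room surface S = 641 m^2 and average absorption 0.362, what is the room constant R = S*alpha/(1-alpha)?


R = 641 * 0.362 / (1 - 0.362) = 363.7 m^2


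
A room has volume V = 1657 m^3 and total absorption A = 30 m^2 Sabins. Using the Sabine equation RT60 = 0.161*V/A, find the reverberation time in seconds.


RT60 = 0.161 * 1657 / 30 = 8.8926 s


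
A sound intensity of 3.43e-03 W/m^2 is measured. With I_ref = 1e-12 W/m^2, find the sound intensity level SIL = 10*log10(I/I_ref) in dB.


I / I_ref = 3.43e-03 / 1e-12 = 3.43e+09
SIL = 10 * log10(3.43e+09) = 95.353 dB


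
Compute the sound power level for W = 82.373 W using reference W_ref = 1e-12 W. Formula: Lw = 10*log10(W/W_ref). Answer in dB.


W / W_ref = 82.373 / 1e-12 = 8.2373e+13
Lw = 10 * log10(8.2373e+13) = 139.16 dB


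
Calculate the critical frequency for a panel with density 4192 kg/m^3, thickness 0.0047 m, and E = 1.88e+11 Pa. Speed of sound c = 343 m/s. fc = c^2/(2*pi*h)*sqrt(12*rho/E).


12*rho/E = 12*4192/1.88e+11 = 2.67574e-07
sqrt(12*rho/E) = sqrt(2.67574e-07) = 0.000517276
c^2/(2*pi*h) = 343^2/(2*pi*0.0047) = 3.98392e+06
fc = 3.98392e+06 * 0.000517276 = 2060.8 Hz


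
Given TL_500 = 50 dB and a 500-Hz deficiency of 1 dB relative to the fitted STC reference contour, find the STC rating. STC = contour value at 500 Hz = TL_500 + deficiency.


By ASTM E413, STC = value of the fitted reference contour at 500 Hz.
Contour value at 500 Hz = TL_500 + deficiency = 50 + 1 = 51
STC = 51


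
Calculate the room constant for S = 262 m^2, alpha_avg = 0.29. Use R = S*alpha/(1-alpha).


R = 262 * 0.29 / (1 - 0.29) = 107.01 m^2


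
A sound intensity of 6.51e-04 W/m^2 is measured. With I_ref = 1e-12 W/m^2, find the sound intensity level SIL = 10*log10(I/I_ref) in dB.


I / I_ref = 6.51e-04 / 1e-12 = 6.51e+08
SIL = 10 * log10(6.51e+08) = 88.136 dB


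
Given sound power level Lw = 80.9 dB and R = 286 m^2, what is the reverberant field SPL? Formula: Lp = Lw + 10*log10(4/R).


4/R = 4/286 = 0.013986
Lp = 80.9 + 10*log10(0.013986) = 62.357 dB


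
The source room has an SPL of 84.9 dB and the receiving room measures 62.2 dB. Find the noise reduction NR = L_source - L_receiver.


NR = L_source - L_receiver (difference between source and receiving room levels)
NR = 84.9 - 62.2 = 22.7 dB


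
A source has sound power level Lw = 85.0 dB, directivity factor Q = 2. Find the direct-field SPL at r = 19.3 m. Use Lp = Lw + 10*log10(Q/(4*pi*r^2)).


4*pi*r^2 = 4*pi*19.3^2 = 4680.85 m^2
Q / (4*pi*r^2) = 2 / 4680.85 = 0.000427273
Lp = 85.0 + 10*log10(0.000427273) = 51.307 dB


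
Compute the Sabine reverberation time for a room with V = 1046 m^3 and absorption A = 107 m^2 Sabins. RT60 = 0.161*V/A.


RT60 = 0.161 * 1046 / 107 = 1.5739 s


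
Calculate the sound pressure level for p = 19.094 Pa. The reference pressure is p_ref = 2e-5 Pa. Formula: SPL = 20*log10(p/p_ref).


p / p_ref = 19.094 / 2e-5 = 954700
SPL = 20 * log10(954700) = 119.6 dB


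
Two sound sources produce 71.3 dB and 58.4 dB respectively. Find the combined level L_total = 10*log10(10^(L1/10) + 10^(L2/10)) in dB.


10^(71.3/10) = 1.34896e+07
10^(58.4/10) = 691831
Sum = 1.34896e+07 + 691831 = 1.41814e+07
L_total = 10*log10(1.41814e+07) = 71.517 dB


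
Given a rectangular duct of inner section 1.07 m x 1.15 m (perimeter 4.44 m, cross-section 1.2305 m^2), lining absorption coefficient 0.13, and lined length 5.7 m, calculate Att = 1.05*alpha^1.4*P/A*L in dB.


alpha^1.4 = 0.13^1.4 = 0.0574805
Attenuation rate = 1.05 * alpha^1.4 * P / A
= 1.05 * 0.0574805 * 4.44 / 1.2305 = 0.217777 dB/m
Total Att = 0.217777 * 5.7 = 1.2413 dB


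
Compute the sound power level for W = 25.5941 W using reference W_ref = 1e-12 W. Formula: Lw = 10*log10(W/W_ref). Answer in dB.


W / W_ref = 25.5941 / 1e-12 = 2.55941e+13
Lw = 10 * log10(2.55941e+13) = 134.08 dB


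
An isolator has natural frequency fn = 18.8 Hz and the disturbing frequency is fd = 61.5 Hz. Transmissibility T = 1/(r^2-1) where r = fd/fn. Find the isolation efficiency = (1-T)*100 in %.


r = 61.5 / 18.8 = 3.27128
r^2 - 1 = 3.27128^2 - 1 = 9.70127
T = 1/9.70127 = 0.103079
Efficiency = (1 - 0.103079)*100 = 89.692 %


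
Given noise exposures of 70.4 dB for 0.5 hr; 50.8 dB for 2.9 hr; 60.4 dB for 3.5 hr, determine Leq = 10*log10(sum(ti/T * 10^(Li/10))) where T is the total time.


T_total = 0.5 + 2.9 + 3.5 = 6.9 hr
(0.5/6.9) * 10^(70.4/10) = 794549
(2.9/6.9) * 10^(50.8/10) = 50530
(3.5/6.9) * 10^(60.4/10) = 556185
Sum = 794549 + 50530 + 556185 = 1.40126e+06
Leq = 10*log10(1.40126e+06) = 61.465 dB


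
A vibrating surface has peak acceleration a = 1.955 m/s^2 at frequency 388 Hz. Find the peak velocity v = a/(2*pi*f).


omega = 2*pi*f = 2*pi*388 = 2437.88 rad/s
v = a / omega = 1.955 / 2437.88 = 0.00080193 m/s


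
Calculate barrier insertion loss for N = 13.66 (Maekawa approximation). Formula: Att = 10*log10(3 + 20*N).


3 + 20*N = 3 + 20*13.66 = 276.2
Att = 10*log10(276.2) = 24.412 dB


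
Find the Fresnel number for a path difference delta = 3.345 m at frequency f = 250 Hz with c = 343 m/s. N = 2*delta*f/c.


N = 2*delta*f/c = 2*delta/lambda, where lambda = c/f
lambda = 343 / 250 = 1.372 m
N = 2 * 3.345 / 1.372 = 4.8761


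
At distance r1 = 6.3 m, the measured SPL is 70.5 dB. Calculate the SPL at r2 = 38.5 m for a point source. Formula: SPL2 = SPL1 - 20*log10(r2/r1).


r2/r1 = 38.5/6.3 = 6.11111
Correction = 20*log10(6.11111) = 15.7224 dB
SPL2 = 70.5 - 15.7224 = 54.778 dB


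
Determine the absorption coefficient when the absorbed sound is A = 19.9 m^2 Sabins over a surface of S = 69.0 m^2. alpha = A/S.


Absorption coefficient = absorbed power / incident power
alpha = A / S = 19.9 / 69.0 = 0.28841


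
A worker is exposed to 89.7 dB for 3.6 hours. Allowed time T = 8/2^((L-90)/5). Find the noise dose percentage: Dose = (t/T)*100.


T_allowed = 8 / 2^((89.7 - 90)/5) = 8.33973 hr
Dose = 3.6 / 8.33973 * 100 = 43.167 %


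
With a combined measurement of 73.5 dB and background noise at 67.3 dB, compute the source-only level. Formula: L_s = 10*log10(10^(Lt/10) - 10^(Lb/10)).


10^(73.5/10) = 2.23872e+07
10^(67.3/10) = 5.37032e+06
Difference = 2.23872e+07 - 5.37032e+06 = 1.70169e+07
L_source = 10*log10(1.70169e+07) = 72.309 dB


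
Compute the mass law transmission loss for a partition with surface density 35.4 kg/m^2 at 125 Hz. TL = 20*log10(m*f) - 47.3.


m * f = 35.4 * 125 = 4425
20*log10(4425) = 72.9183 dB
TL = 72.9183 - 47.3 = 25.618 dB


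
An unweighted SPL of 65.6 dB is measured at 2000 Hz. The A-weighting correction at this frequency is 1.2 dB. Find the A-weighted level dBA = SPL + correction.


A-weighting table: 2000 Hz -> 1.2 dB correction
SPL_A = SPL + correction = 65.6 + (1.2) = 66.8 dBA


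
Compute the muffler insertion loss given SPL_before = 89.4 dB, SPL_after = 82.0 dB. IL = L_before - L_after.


Insertion loss = SPL without muffler - SPL with muffler
IL = 89.4 - 82.0 = 7.4 dB


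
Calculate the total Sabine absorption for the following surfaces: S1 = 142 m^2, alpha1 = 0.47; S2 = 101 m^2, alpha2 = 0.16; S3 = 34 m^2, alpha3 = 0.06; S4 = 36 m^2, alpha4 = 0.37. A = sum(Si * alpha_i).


142 * 0.47 = 66.74
101 * 0.16 = 16.16
34 * 0.06 = 2.04
36 * 0.37 = 13.32
A_total = 66.74 + 16.16 + 2.04 + 13.32 = 98.26 m^2


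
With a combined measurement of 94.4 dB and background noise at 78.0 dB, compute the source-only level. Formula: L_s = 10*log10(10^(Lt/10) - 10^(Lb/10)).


10^(94.4/10) = 2.75423e+09
10^(78.0/10) = 6.30957e+07
Difference = 2.75423e+09 - 6.30957e+07 = 2.69113e+09
L_source = 10*log10(2.69113e+09) = 94.299 dB


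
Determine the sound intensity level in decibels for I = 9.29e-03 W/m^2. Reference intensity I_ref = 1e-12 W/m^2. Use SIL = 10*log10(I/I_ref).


I / I_ref = 9.29e-03 / 1e-12 = 9.29e+09
SIL = 10 * log10(9.29e+09) = 99.68 dB


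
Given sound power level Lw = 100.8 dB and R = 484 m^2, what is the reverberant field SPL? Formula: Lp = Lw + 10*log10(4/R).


4/R = 4/484 = 0.00826446
Lp = 100.8 + 10*log10(0.00826446) = 79.972 dB


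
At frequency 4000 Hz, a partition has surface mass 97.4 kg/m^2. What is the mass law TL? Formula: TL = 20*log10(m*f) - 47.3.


m * f = 97.4 * 4000 = 389600
20*log10(389600) = 111.812 dB
TL = 111.812 - 47.3 = 64.512 dB


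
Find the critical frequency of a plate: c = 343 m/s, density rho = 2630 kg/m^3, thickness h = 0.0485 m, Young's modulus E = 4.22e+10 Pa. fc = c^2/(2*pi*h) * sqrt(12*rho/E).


12*rho/E = 12*2630/4.22e+10 = 7.47867e-07
sqrt(12*rho/E) = sqrt(7.47867e-07) = 0.000864793
c^2/(2*pi*h) = 343^2/(2*pi*0.0485) = 386071
fc = 386071 * 0.000864793 = 333.87 Hz


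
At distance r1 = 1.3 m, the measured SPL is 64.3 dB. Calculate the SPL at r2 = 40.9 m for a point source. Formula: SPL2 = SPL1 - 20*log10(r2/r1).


r2/r1 = 40.9/1.3 = 31.4615
Correction = 20*log10(31.4615) = 29.9556 dB
SPL2 = 64.3 - 29.9556 = 34.344 dB


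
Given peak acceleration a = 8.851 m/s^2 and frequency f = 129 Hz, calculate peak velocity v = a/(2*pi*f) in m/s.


omega = 2*pi*f = 2*pi*129 = 810.531 rad/s
v = a / omega = 8.851 / 810.531 = 0.01092 m/s


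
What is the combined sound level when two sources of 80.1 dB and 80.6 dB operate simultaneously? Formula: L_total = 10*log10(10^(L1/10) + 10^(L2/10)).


10^(80.1/10) = 1.02329e+08
10^(80.6/10) = 1.14815e+08
Sum = 1.02329e+08 + 1.14815e+08 = 2.17144e+08
L_total = 10*log10(2.17144e+08) = 83.367 dB


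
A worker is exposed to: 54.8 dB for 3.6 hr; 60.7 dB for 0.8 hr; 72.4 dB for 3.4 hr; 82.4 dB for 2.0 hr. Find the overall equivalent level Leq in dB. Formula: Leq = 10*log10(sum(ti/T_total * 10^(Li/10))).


T_total = 3.6 + 0.8 + 3.4 + 2.0 = 9.8 hr
(3.6/9.8) * 10^(54.8/10) = 110937
(0.8/9.8) * 10^(60.7/10) = 95910
(3.4/9.8) * 10^(72.4/10) = 6.0291e+06
(2.0/9.8) * 10^(82.4/10) = 3.54653e+07
Sum = 110937 + 95910 + 6.0291e+06 + 3.54653e+07 = 4.17012e+07
Leq = 10*log10(4.17012e+07) = 76.201 dB


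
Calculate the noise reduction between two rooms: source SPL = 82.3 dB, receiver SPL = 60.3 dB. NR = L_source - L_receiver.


NR = L_source - L_receiver (difference between source and receiving room levels)
NR = 82.3 - 60.3 = 22 dB


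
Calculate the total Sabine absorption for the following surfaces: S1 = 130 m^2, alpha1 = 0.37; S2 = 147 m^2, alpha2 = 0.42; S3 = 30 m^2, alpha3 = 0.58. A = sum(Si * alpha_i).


130 * 0.37 = 48.1
147 * 0.42 = 61.74
30 * 0.58 = 17.4
A_total = 48.1 + 61.74 + 17.4 = 127.24 m^2


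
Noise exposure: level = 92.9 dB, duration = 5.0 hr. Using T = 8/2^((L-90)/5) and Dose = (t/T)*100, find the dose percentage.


T_allowed = 8 / 2^((92.9 - 90)/5) = 5.35171 hr
Dose = 5.0 / 5.35171 * 100 = 93.428 %


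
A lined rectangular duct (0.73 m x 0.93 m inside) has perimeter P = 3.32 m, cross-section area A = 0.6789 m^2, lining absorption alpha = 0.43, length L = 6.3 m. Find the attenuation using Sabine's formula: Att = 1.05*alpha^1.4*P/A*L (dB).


alpha^1.4 = 0.43^1.4 = 0.3068
Attenuation rate = 1.05 * alpha^1.4 * P / A
= 1.05 * 0.3068 * 3.32 / 0.6789 = 1.57535 dB/m
Total Att = 1.57535 * 6.3 = 9.9247 dB


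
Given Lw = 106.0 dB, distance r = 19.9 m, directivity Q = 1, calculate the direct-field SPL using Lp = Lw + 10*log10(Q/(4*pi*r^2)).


4*pi*r^2 = 4*pi*19.9^2 = 4976.41 m^2
Q / (4*pi*r^2) = 1 / 4976.41 = 0.000200948
Lp = 106.0 + 10*log10(0.000200948) = 69.031 dB


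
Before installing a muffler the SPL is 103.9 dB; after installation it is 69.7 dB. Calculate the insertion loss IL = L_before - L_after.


Insertion loss = SPL without muffler - SPL with muffler
IL = 103.9 - 69.7 = 34.2 dB


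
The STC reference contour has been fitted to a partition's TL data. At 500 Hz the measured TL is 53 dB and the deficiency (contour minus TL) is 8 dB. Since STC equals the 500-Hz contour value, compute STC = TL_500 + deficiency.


By ASTM E413, STC = value of the fitted reference contour at 500 Hz.
Contour value at 500 Hz = TL_500 + deficiency = 53 + 8 = 61
STC = 61


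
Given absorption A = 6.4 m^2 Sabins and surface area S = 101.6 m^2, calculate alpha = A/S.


Absorption coefficient = absorbed power / incident power
alpha = A / S = 6.4 / 101.6 = 0.062992


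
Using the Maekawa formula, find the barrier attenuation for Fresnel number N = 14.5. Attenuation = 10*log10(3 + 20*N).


3 + 20*N = 3 + 20*14.5 = 293
Att = 10*log10(293) = 24.669 dB


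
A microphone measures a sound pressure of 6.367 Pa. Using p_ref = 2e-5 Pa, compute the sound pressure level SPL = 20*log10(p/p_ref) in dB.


p / p_ref = 6.367 / 2e-5 = 318350
SPL = 20 * log10(318350) = 110.06 dB


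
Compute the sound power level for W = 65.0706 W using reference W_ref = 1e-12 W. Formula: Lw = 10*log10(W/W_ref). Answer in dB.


W / W_ref = 65.0706 / 1e-12 = 6.50706e+13
Lw = 10 * log10(6.50706e+13) = 138.13 dB


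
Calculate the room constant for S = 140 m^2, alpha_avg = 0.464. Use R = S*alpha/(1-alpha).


R = 140 * 0.464 / (1 - 0.464) = 121.19 m^2


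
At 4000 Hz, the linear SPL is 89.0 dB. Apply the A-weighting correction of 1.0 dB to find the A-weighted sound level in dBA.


A-weighting table: 4000 Hz -> 1.0 dB correction
SPL_A = SPL + correction = 89.0 + (1.0) = 90 dBA


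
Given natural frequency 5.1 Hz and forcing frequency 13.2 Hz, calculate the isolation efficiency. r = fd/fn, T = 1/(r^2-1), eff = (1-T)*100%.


r = 13.2 / 5.1 = 2.58824
r^2 - 1 = 2.58824^2 - 1 = 5.69899
T = 1/5.69899 = 0.17547
Efficiency = (1 - 0.17547)*100 = 82.453 %


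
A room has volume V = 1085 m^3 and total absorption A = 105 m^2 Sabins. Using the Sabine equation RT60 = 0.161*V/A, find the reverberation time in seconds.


RT60 = 0.161 * 1085 / 105 = 1.6637 s


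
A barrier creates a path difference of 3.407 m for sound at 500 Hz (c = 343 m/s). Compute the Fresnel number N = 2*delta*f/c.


N = 2*delta*f/c = 2*delta/lambda, where lambda = c/f
lambda = 343 / 500 = 0.686 m
N = 2 * 3.407 / 0.686 = 9.9329


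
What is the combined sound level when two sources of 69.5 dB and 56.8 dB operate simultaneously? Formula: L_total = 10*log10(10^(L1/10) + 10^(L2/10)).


10^(69.5/10) = 8.91251e+06
10^(56.8/10) = 478630
Sum = 8.91251e+06 + 478630 = 9.39114e+06
L_total = 10*log10(9.39114e+06) = 69.727 dB


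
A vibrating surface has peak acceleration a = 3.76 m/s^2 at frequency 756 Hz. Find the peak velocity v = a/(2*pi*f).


omega = 2*pi*f = 2*pi*756 = 4750.09 rad/s
v = a / omega = 3.76 / 4750.09 = 0.00079156 m/s


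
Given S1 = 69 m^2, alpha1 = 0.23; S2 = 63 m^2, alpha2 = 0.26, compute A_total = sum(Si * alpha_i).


69 * 0.23 = 15.87
63 * 0.26 = 16.38
A_total = 15.87 + 16.38 = 32.25 m^2


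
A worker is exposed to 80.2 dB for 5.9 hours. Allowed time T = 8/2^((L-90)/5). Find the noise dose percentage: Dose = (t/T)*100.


T_allowed = 8 / 2^((80.2 - 90)/5) = 31.125 hr
Dose = 5.9 / 31.125 * 100 = 18.956 %


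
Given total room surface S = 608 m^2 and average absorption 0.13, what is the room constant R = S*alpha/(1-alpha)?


R = 608 * 0.13 / (1 - 0.13) = 90.851 m^2


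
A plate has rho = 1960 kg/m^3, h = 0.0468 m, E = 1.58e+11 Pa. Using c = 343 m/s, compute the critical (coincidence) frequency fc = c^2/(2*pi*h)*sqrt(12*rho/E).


12*rho/E = 12*1960/1.58e+11 = 1.48861e-07
sqrt(12*rho/E) = sqrt(1.48861e-07) = 0.000385825
c^2/(2*pi*h) = 343^2/(2*pi*0.0468) = 400094
fc = 400094 * 0.000385825 = 154.37 Hz


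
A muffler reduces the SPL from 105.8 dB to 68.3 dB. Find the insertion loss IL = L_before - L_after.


Insertion loss = SPL without muffler - SPL with muffler
IL = 105.8 - 68.3 = 37.5 dB


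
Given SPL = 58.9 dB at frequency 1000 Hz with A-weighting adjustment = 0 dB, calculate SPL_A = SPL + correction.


A-weighting table: 1000 Hz -> 0 dB correction
SPL_A = SPL + correction = 58.9 + (0) = 58.9 dBA


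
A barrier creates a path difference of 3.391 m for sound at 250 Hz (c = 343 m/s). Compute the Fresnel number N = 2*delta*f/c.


N = 2*delta*f/c = 2*delta/lambda, where lambda = c/f
lambda = 343 / 250 = 1.372 m
N = 2 * 3.391 / 1.372 = 4.9431


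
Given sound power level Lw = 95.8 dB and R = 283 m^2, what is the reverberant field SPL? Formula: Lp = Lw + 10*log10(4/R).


4/R = 4/283 = 0.0141343
Lp = 95.8 + 10*log10(0.0141343) = 77.303 dB


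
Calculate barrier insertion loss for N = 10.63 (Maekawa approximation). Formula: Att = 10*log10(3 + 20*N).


3 + 20*N = 3 + 20*10.63 = 215.6
Att = 10*log10(215.6) = 23.336 dB


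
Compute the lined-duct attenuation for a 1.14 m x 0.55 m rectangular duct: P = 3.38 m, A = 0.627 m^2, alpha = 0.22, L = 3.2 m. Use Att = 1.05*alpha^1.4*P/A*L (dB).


alpha^1.4 = 0.22^1.4 = 0.120058
Attenuation rate = 1.05 * alpha^1.4 * P / A
= 1.05 * 0.120058 * 3.38 / 0.627 = 0.679563 dB/m
Total Att = 0.679563 * 3.2 = 2.1746 dB


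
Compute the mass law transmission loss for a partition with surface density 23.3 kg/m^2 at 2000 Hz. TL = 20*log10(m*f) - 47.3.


m * f = 23.3 * 2000 = 46600
20*log10(46600) = 93.3677 dB
TL = 93.3677 - 47.3 = 46.068 dB


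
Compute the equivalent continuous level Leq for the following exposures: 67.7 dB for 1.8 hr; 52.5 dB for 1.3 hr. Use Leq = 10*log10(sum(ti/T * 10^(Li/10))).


T_total = 1.8 + 1.3 = 3.1 hr
(1.8/3.1) * 10^(67.7/10) = 3.41909e+06
(1.3/3.1) * 10^(52.5/10) = 74573
Sum = 3.41909e+06 + 74573 = 3.49366e+06
Leq = 10*log10(3.49366e+06) = 65.433 dB


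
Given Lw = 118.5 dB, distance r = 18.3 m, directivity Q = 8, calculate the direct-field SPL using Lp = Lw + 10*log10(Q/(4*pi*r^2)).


4*pi*r^2 = 4*pi*18.3^2 = 4208.35 m^2
Q / (4*pi*r^2) = 8 / 4208.35 = 0.00190098
Lp = 118.5 + 10*log10(0.00190098) = 91.29 dB


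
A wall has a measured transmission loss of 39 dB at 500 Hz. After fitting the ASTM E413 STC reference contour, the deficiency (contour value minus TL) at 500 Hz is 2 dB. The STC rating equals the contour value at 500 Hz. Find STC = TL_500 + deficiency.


By ASTM E413, STC = value of the fitted reference contour at 500 Hz.
Contour value at 500 Hz = TL_500 + deficiency = 39 + 2 = 41
STC = 41


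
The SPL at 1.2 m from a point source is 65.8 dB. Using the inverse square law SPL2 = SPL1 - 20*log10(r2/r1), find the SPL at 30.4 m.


r2/r1 = 30.4/1.2 = 25.3333
Correction = 20*log10(25.3333) = 28.0738 dB
SPL2 = 65.8 - 28.0738 = 37.726 dB


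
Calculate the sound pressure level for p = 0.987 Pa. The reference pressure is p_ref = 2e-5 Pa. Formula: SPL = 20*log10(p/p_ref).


p / p_ref = 0.987 / 2e-5 = 49350
SPL = 20 * log10(49350) = 93.866 dB


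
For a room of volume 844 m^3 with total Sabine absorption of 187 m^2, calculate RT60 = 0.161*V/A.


RT60 = 0.161 * 844 / 187 = 0.72665 s


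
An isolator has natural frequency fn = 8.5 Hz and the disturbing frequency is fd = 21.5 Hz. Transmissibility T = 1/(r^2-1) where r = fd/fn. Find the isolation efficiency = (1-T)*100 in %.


r = 21.5 / 8.5 = 2.52941
r^2 - 1 = 2.52941^2 - 1 = 5.39791
T = 1/5.39791 = 0.185257
Efficiency = (1 - 0.185257)*100 = 81.474 %


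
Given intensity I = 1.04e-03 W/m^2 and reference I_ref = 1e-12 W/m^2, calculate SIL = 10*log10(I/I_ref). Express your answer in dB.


I / I_ref = 1.04e-03 / 1e-12 = 1.04e+09
SIL = 10 * log10(1.04e+09) = 90.17 dB


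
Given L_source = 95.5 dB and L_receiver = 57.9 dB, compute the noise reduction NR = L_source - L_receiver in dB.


NR = L_source - L_receiver (difference between source and receiving room levels)
NR = 95.5 - 57.9 = 37.6 dB


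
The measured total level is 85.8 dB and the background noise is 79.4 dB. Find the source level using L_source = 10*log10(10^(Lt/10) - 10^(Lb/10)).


10^(85.8/10) = 3.80189e+08
10^(79.4/10) = 8.70964e+07
Difference = 3.80189e+08 - 8.70964e+07 = 2.93093e+08
L_source = 10*log10(2.93093e+08) = 84.67 dB


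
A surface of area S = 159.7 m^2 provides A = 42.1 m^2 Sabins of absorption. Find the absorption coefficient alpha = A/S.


Absorption coefficient = absorbed power / incident power
alpha = A / S = 42.1 / 159.7 = 0.26362


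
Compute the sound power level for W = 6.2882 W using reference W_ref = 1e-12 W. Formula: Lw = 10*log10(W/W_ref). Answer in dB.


W / W_ref = 6.2882 / 1e-12 = 6.2882e+12
Lw = 10 * log10(6.2882e+12) = 127.99 dB


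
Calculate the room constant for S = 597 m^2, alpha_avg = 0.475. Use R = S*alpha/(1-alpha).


R = 597 * 0.475 / (1 - 0.475) = 540.14 m^2


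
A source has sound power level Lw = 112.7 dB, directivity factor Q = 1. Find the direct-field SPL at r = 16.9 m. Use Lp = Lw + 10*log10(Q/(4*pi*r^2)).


4*pi*r^2 = 4*pi*16.9^2 = 3589.08 m^2
Q / (4*pi*r^2) = 1 / 3589.08 = 0.000278623
Lp = 112.7 + 10*log10(0.000278623) = 77.15 dB


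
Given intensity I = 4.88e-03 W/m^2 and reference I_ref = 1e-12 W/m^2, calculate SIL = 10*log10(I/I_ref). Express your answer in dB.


I / I_ref = 4.88e-03 / 1e-12 = 4.88e+09
SIL = 10 * log10(4.88e+09) = 96.884 dB


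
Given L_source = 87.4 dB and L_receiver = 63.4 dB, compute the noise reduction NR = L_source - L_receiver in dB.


NR = L_source - L_receiver (difference between source and receiving room levels)
NR = 87.4 - 63.4 = 24 dB


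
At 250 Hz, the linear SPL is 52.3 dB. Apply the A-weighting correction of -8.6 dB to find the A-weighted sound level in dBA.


A-weighting table: 250 Hz -> -8.6 dB correction
SPL_A = SPL + correction = 52.3 + (-8.6) = 43.7 dBA


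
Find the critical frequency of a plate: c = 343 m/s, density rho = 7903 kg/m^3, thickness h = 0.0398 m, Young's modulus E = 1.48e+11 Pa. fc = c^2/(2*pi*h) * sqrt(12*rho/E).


12*rho/E = 12*7903/1.48e+11 = 6.40784e-07
sqrt(12*rho/E) = sqrt(6.40784e-07) = 0.00080049
c^2/(2*pi*h) = 343^2/(2*pi*0.0398) = 470463
fc = 470463 * 0.00080049 = 376.6 Hz


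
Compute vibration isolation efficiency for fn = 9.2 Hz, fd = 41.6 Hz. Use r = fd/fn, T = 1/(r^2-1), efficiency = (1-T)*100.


r = 41.6 / 9.2 = 4.52174
r^2 - 1 = 4.52174^2 - 1 = 19.4461
T = 1/19.4461 = 0.0514242
Efficiency = (1 - 0.0514242)*100 = 94.858 %


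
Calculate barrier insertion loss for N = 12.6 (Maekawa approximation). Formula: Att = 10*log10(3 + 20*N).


3 + 20*N = 3 + 20*12.6 = 255
Att = 10*log10(255) = 24.065 dB


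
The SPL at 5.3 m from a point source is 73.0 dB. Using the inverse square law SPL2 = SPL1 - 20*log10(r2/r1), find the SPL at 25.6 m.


r2/r1 = 25.6/5.3 = 4.83019
Correction = 20*log10(4.83019) = 13.6793 dB
SPL2 = 73.0 - 13.6793 = 59.321 dB


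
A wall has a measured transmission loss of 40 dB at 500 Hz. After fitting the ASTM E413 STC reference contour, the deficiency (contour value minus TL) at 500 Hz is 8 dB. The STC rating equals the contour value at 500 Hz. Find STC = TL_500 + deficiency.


By ASTM E413, STC = value of the fitted reference contour at 500 Hz.
Contour value at 500 Hz = TL_500 + deficiency = 40 + 8 = 48
STC = 48


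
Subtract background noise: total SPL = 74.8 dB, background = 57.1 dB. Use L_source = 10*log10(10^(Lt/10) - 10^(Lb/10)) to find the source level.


10^(74.8/10) = 3.01995e+07
10^(57.1/10) = 512861
Difference = 3.01995e+07 - 512861 = 2.96866e+07
L_source = 10*log10(2.96866e+07) = 74.726 dB


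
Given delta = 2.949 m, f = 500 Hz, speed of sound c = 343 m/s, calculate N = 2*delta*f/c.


N = 2*delta*f/c = 2*delta/lambda, where lambda = c/f
lambda = 343 / 500 = 0.686 m
N = 2 * 2.949 / 0.686 = 8.5977


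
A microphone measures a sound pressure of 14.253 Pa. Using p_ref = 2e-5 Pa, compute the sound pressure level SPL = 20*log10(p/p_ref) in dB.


p / p_ref = 14.253 / 2e-5 = 712650
SPL = 20 * log10(712650) = 117.06 dB


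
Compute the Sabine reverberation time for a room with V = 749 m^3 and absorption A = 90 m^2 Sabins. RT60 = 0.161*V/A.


RT60 = 0.161 * 749 / 90 = 1.3399 s


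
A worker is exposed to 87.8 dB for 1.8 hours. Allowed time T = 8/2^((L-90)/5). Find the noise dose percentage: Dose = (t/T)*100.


T_allowed = 8 / 2^((87.8 - 90)/5) = 10.8528 hr
Dose = 1.8 / 10.8528 * 100 = 16.586 %


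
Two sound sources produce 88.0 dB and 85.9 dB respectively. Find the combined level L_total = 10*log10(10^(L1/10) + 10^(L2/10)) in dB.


10^(88.0/10) = 6.30957e+08
10^(85.9/10) = 3.89045e+08
Sum = 6.30957e+08 + 3.89045e+08 = 1.02e+09
L_total = 10*log10(1.02e+09) = 90.086 dB


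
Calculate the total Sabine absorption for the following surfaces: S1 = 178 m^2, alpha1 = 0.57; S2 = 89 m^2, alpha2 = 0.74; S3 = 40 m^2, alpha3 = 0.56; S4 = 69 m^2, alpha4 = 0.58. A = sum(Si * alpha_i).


178 * 0.57 = 101.46
89 * 0.74 = 65.86
40 * 0.56 = 22.4
69 * 0.58 = 40.02
A_total = 101.46 + 65.86 + 22.4 + 40.02 = 229.74 m^2


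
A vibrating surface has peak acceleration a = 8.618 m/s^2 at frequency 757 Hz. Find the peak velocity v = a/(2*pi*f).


omega = 2*pi*f = 2*pi*757 = 4756.37 rad/s
v = a / omega = 8.618 / 4756.37 = 0.0018119 m/s


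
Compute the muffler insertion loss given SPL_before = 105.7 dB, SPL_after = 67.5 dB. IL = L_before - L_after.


Insertion loss = SPL without muffler - SPL with muffler
IL = 105.7 - 67.5 = 38.2 dB


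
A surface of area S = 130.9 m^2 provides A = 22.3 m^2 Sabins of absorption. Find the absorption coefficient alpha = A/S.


Absorption coefficient = absorbed power / incident power
alpha = A / S = 22.3 / 130.9 = 0.17036


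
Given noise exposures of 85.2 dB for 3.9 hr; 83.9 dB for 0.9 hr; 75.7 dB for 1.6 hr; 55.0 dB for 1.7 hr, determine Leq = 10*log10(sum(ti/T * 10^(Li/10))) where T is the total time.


T_total = 3.9 + 0.9 + 1.6 + 1.7 = 8.1 hr
(3.9/8.1) * 10^(85.2/10) = 1.59434e+08
(0.9/8.1) * 10^(83.9/10) = 2.72745e+07
(1.6/8.1) * 10^(75.7/10) = 7.33897e+06
(1.7/8.1) * 10^(55.0/10) = 66368.8
Sum = 1.59434e+08 + 2.72745e+07 + 7.33897e+06 + 66368.8 = 1.94114e+08
Leq = 10*log10(1.94114e+08) = 82.881 dB


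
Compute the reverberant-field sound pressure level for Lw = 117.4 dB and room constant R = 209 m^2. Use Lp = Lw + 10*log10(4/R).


4/R = 4/209 = 0.0191388
Lp = 117.4 + 10*log10(0.0191388) = 100.22 dB


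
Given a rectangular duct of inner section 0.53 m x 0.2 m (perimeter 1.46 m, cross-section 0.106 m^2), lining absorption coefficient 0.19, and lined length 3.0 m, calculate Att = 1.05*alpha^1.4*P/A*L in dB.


alpha^1.4 = 0.19^1.4 = 0.0977811
Attenuation rate = 1.05 * alpha^1.4 * P / A
= 1.05 * 0.0977811 * 1.46 / 0.106 = 1.41414 dB/m
Total Att = 1.41414 * 3.0 = 4.2424 dB


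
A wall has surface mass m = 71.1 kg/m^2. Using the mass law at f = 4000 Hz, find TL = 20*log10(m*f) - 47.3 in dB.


m * f = 71.1 * 4000 = 284400
20*log10(284400) = 109.079 dB
TL = 109.079 - 47.3 = 61.779 dB


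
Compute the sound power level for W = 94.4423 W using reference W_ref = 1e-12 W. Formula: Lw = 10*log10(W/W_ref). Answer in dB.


W / W_ref = 94.4423 / 1e-12 = 9.44423e+13
Lw = 10 * log10(9.44423e+13) = 139.75 dB


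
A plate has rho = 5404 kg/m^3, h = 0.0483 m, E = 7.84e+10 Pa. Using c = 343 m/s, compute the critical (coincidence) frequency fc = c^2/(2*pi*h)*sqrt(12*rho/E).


12*rho/E = 12*5404/7.84e+10 = 8.27143e-07
sqrt(12*rho/E) = sqrt(8.27143e-07) = 0.000909474
c^2/(2*pi*h) = 343^2/(2*pi*0.0483) = 387669
fc = 387669 * 0.000909474 = 352.57 Hz


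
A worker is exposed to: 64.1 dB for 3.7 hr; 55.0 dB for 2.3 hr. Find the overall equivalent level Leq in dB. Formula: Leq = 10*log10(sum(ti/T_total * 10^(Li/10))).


T_total = 3.7 + 2.3 = 6.0 hr
(3.7/6.0) * 10^(64.1/10) = 1.58508e+06
(2.3/6.0) * 10^(55.0/10) = 121221
Sum = 1.58508e+06 + 121221 = 1.7063e+06
Leq = 10*log10(1.7063e+06) = 62.321 dB


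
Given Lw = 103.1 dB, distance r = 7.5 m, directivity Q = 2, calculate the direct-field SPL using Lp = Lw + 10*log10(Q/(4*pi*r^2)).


4*pi*r^2 = 4*pi*7.5^2 = 706.858 m^2
Q / (4*pi*r^2) = 2 / 706.858 = 0.00282942
Lp = 103.1 + 10*log10(0.00282942) = 77.617 dB
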